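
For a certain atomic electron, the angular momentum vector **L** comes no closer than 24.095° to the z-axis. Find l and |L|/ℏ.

cos²θ_min = l/(l+1) = 0.8333.
l = cos²θ/sin²θ ≈ 5.
Then |L| = ℏ√(5·6) = √30 ℏ.

l = 5, |L| = √30 ℏ ≈ 5.477ℏ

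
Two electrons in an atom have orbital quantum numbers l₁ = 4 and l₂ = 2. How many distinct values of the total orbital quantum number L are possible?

By the triangle rule, |l₁ − l₂| ≤ L ≤ l₁ + l₂.
Allowed values: L = 2, 3, 4, 5, 6.
That is 5 values.

5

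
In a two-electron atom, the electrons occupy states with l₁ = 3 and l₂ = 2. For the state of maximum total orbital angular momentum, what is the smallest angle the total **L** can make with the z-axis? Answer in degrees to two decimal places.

θ_min ≈ 24.09°

Angular momentum addition gives L = |l₁ − l₂|, …, l₁ + l₂.
Allowed values: L = 1, 2, 3, 4, 5.
The maximum is L = 5, with |L_tot| = ℏ√(5·6) = √30 ℏ.
The minimum angle with z is arccos(5/√30) ≈ 24.09°.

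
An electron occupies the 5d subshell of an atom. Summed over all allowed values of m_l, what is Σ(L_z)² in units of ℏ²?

Σ(L_z)² = 10 ℏ²

For 5d, l = 2.
The allowed m_l values are -2, -1, 0, 1, 2.
Summing m² from −2 to 2: Σ m_l² = 10.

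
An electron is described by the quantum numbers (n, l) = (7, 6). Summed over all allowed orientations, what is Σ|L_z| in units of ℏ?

Σ|L_z| = 42 ℏ

m_l runs from −6 to 6, i.e. {-6, -5, -4, -3, -2, -1, 0, 1, 2, 3, 4, 5, 6}.
Σ|m_l| = l(l+1) = 42.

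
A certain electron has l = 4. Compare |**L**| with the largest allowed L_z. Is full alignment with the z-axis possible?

No: L_z,max = 4ℏ < |L| = 2√5 ℏ ≈ 4.472ℏ

|L| = 2√5 ℏ ≈ 4.4721ℏ, while L_z,max = lℏ = 4ℏ.
Since |L| > L_z,max, the vector can never point exactly along z; the closest it comes is θ_min = arccos(4/√20) ≈ 26.6°.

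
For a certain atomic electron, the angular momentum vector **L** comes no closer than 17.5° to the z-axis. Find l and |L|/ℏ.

l = 10, |L| = √110 ℏ ≈ 10.488ℏ

cos θ_min = l/√(l(l+1)) = √(l/(l+1)), so l/(l+1) = cos²(17.5°) = 0.9096.
l = cos²θ/sin²θ ≈ 10.
Then |L| = ℏ√(10·11) = √110 ℏ.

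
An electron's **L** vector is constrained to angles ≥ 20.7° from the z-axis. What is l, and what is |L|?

cos²θ_min = l/(l+1) = 0.8751.
l = cos²θ/sin²θ ≈ 7.
Then |L| = ℏ√(7·8) = 2√14 ℏ.

l = 7, |L| = 2√14 ℏ ≈ 7.483ℏ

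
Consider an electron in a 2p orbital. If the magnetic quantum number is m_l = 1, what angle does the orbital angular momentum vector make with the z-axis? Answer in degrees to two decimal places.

2p means n = 2, l = 1.
|L| = √(l(l+1)) ℏ = √2 ℏ.
L_z = m_l ℏ = 1ℏ.
cos θ = L_z/|L| = 1/√2, so θ ≈ 45.00°.

θ ≈ 45.00°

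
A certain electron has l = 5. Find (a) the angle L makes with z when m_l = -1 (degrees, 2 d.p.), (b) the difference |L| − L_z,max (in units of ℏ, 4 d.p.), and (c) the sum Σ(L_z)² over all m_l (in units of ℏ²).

θ(m_l=-1) ≈ 100.52°; |L|−L_z,max ≈ 0.4772ℏ; Σ(L_z)² = 110 ℏ²

For m_l = -1: cos θ = -1/√30, θ ≈ 100.52°.
|L| − L_z,max = (√30 − 5)ℏ ≈ 0.4772ℏ.
Σ m_l² = 110, so Σ(L_z)² = 110 ℏ².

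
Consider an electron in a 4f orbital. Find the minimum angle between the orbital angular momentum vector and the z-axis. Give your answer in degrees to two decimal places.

The 4f subshell has l = 3.
|L| = √(l(l+1)) ℏ = 2√3 ℏ.
The smallest angle corresponds to the largest L_z, i.e. m_l = l = 3, giving L_z = 3ℏ.
cos θ_min = 3/√12, so θ_min ≈ 30.00°.

θ_min ≈ 30.00°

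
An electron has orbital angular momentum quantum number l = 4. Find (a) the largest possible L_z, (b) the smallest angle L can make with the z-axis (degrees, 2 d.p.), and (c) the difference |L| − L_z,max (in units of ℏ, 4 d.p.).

L_z,max = lℏ = 4ℏ.
cos θ_min = 4/√20, so θ_min ≈ 26.57°.
|L| − L_z,max = (2√5 − 4)ℏ ≈ 0.4721ℏ.

L_z,max = 4ℏ; θ_min ≈ 26.57°; |L|−L_z,max ≈ 0.4721ℏ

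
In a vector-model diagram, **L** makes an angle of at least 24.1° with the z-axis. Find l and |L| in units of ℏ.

l = 5, |L| = √30 ℏ ≈ 5.477ℏ

At minimum angle, m_l = l, so cos θ = l/√(l(l+1)); cos²θ = l/(l+1) = 0.8333.
l = cos²θ/sin²θ ≈ 5.
Then |L| = ℏ√(5·6) = √30 ℏ.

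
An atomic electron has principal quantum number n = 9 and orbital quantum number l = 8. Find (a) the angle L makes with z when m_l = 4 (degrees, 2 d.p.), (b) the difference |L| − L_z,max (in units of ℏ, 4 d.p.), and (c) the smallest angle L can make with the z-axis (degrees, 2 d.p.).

For m_l = 4: cos θ = 4/√72, θ ≈ 61.87°.
|L| − L_z,max = (6√2 − 8)ℏ ≈ 0.4853ℏ.
cos θ_min = 8/√72, so θ_min ≈ 19.47°.

θ(m_l=4) ≈ 61.87°; |L|−L_z,max ≈ 0.4853ℏ; θ_min ≈ 19.47°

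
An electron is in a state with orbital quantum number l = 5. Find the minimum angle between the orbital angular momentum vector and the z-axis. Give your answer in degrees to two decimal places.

|L| = √(l(l+1)) ℏ = √30 ℏ.
The smallest angle corresponds to the largest L_z, i.e. m_l = l = 5, giving L_z = 5ℏ.
cos θ_min = 5/√30, so θ_min ≈ 24.09°.

θ_min ≈ 24.09°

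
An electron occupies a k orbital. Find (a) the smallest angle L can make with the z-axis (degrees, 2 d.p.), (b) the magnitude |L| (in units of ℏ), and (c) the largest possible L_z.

A k state has l = 7.
cos θ_min = 7/√56, so θ_min ≈ 20.70°.
|L| = ℏ√(7·8) = 2√14 ℏ ≈ 7.483ℏ.
L_z,max = lℏ = 7ℏ.

θ_min ≈ 20.70°; |L| = 2√14 ℏ ≈ 7.483ℏ; L_z,max = 7ℏ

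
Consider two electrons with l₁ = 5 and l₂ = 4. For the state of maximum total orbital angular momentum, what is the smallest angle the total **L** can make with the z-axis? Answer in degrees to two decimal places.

θ_min ≈ 18.43°

Angular momentum addition gives L = |l₁ − l₂|, …, l₁ + l₂.
L ∈ {1, 2, 3, 4, 5, 6, 7, 8, 9}.
The maximum is L = 9, with |L_tot| = ℏ√(9·10) = 3√10 ℏ.
The minimum angle with z is arccos(9/√90) ≈ 18.43°.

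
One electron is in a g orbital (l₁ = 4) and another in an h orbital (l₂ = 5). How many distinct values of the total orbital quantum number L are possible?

9

Angular momentum addition gives L = |l₁ − l₂|, …, l₁ + l₂.
Allowed values: L = 1, 2, 3, 4, 5, 6, 7, 8, 9.
That is 9 values.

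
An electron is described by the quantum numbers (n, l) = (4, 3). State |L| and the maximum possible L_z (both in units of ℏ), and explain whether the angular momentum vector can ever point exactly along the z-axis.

No: L_z,max = 3ℏ < |L| = 2√3 ℏ ≈ 3.464ℏ

|L| = 2√3 ℏ ≈ 3.4641ℏ, while L_z,max = lℏ = 3ℏ.
Since |L| > L_z,max, the vector can never point exactly along z; the closest it comes is θ_min = arccos(3/√12) ≈ 30.0°.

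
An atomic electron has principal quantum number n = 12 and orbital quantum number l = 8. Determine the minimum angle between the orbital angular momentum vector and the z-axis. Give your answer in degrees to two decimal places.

|L|² = l(l+1)ℏ² = 72ℏ², so |L| = 6√2 ℏ.
The smallest angle corresponds to the largest L_z, i.e. m_l = l = 8, giving L_z = 8ℏ.
cos θ_min = 8/√72, so θ_min ≈ 19.47°.

θ_min ≈ 19.47°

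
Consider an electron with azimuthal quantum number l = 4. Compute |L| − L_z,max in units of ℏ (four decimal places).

|L| − L_z,max ≈ 0.4721ℏ

|L| = 2√5 ℏ ≈ 4.4721ℏ, while L_z,max = lℏ = 4ℏ.
The difference is (2√5 − 4)ℏ ≈ 0.4721ℏ.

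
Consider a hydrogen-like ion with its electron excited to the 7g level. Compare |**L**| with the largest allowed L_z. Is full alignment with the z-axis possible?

No: L_z,max = 4ℏ < |L| = 2√5 ℏ ≈ 4.472ℏ

The 7g level has l = 4.
|L| = 2√5 ℏ ≈ 4.4721ℏ, while L_z,max = lℏ = 4ℏ.
Since |L| > L_z,max, the vector can never point exactly along z; the closest it comes is θ_min = arccos(4/√20) ≈ 26.6°.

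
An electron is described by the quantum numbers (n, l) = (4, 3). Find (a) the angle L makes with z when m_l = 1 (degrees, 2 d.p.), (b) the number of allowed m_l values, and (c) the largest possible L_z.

θ(m_l=1) ≈ 73.22°; 7 values; L_z,max = 3ℏ

For m_l = 1: cos θ = 1/√12, θ ≈ 73.22°.
There are 2l+1 = 7 values of m_l.
L_z,max = lℏ = 3ℏ.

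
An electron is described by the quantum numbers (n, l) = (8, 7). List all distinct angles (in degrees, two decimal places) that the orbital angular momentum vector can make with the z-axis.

|L|² = l(l+1)ℏ² = 56ℏ², so |L| = 2√14 ℏ.
cos θ = m_l/√56 for each m_l ∈ {-7, -6, -5, -4, -3, -2, -1, 0, 1, 2, 3, 4, 5, 6, 7}.

θ ∈ {20.70°, 36.70°, 48.08°, 57.69°, 66.37°, 74.50°, 82.32°, 90.00°, 97.68°, 105.50°, 113.63°, 122.31°, 131.92°, 143.30°, 159.30°}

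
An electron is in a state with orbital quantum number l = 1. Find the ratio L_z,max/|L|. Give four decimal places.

L_z,max/|L| = 0.7071

|L| = √2 ℏ ≈ 1.4142ℏ, while L_z,max = lℏ = 1ℏ.
L_z,max/|L| = 1/√2 = 0.7071.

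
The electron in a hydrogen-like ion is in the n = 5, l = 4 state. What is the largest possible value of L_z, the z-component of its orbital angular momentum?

L_z,max = 4ℏ

L_z = m_l ℏ with m_l ∈ {−4, …, 4}; the maximum is m_l = 4.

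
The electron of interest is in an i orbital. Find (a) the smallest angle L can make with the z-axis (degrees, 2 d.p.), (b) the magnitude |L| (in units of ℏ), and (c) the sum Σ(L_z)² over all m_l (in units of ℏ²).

For an i orbital, l = 6.
cos θ_min = 6/√42, so θ_min ≈ 22.21°.
|L| = ℏ√(6·7) = √42 ℏ ≈ 6.481ℏ.
Σ m_l² = 182, so Σ(L_z)² = 182 ℏ².

θ_min ≈ 22.21°; |L| = √42 ℏ ≈ 6.481ℏ; Σ(L_z)² = 182 ℏ²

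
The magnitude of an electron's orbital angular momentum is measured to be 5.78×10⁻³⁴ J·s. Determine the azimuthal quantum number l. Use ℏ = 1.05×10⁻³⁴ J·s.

Dividing by ℏ: |L|/ℏ ≈ 5.505.
(|L|/ℏ)² = l(l+1) ≈ 30.30 ⇒ l = 5.

l = 5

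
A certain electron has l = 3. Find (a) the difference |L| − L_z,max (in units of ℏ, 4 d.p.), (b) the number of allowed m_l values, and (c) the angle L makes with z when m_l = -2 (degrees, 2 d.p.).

|L|−L_z,max ≈ 0.4641ℏ; 7 values; θ(m_l=-2) ≈ 125.26°

|L| − L_z,max = (2√3 − 3)ℏ ≈ 0.4641ℏ.
There are 2l+1 = 7 values of m_l.
For m_l = -2: cos θ = -2/√12, θ ≈ 125.26°.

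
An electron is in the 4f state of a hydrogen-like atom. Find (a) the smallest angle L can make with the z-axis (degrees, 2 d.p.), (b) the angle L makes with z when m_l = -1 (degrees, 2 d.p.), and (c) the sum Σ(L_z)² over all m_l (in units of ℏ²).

θ_min ≈ 30.00°; θ(m_l=-1) ≈ 106.78°; Σ(L_z)² = 28 ℏ²

For 4f, l = 3.
cos θ_min = 3/√12, so θ_min ≈ 30.00°.
For m_l = -1: cos θ = -1/√12, θ ≈ 106.78°.
Σ m_l² = 28, so Σ(L_z)² = 28 ℏ².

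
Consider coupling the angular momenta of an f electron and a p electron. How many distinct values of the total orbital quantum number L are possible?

L runs from |3 − 1| = 2 to 3 + 1 = 4.
L ∈ {2, 3, 4}.
That is 3 values.

3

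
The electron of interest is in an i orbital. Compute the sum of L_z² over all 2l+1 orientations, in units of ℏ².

For an i orbital, l = 6.
m_l runs from −6 to 6, i.e. {-6, -5, -4, -3, -2, -1, 0, 1, 2, 3, 4, 5, 6}.
Σ m_l² = l(l+1)(2l+1)/3 = 6·7·13/3 = 182.

Σ(L_z)² = 182 ℏ²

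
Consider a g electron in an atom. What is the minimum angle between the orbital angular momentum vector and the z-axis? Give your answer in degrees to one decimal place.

θ_min ≈ 26.6°

For a g orbital, l = 4.
|L|² = l(l+1)ℏ² = 20ℏ², so |L| = 2√5 ℏ.
The smallest angle corresponds to the largest L_z, i.e. m_l = l = 4, giving L_z = 4ℏ.
cos θ_min = 4/√20, so θ_min ≈ 26.6°.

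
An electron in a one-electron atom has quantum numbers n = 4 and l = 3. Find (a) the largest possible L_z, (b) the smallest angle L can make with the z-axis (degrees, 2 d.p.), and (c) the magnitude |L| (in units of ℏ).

L_z,max = 3ℏ; θ_min ≈ 30.00°; |L| = 2√3 ℏ ≈ 3.464ℏ

L_z,max = lℏ = 3ℏ.
cos θ_min = 3/√12, so θ_min ≈ 30.00°.
|L| = ℏ√(3·4) = 2√3 ℏ ≈ 3.464ℏ.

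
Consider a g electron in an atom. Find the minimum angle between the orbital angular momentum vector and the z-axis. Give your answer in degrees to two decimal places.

A g state has l = 4.
|L|² = l(l+1)ℏ² = 20ℏ², so |L| = 2√5 ℏ.
The smallest angle corresponds to the largest L_z, i.e. m_l = l = 4, giving L_z = 4ℏ.
cos θ_min = 4/√20, so θ_min ≈ 26.57°.

θ_min ≈ 26.57°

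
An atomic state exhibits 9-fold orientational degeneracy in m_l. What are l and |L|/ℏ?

l = 4, |L| = 2√5 ℏ ≈ 4.472ℏ

2l + 1 = 9 ⇒ l = 4.
Then |L| = √(l(l+1)) ℏ = 2√5 ℏ.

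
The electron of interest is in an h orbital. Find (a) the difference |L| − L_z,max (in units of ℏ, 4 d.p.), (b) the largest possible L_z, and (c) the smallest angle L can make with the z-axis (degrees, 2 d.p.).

An h state has l = 5.
|L| − L_z,max = (√30 − 5)ℏ ≈ 0.4772ℏ.
L_z,max = lℏ = 5ℏ.
cos θ_min = 5/√30, so θ_min ≈ 24.09°.

|L|−L_z,max ≈ 0.4772ℏ; L_z,max = 5ℏ; θ_min ≈ 24.09°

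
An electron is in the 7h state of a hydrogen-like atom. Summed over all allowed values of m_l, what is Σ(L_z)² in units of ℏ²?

7h means n = 7, l = 5.
m_l ∈ {-5, -4, -3, -2, -1, 0, 1, 2, 3, 4, 5}.
Σ m_l² = 2·(1 + 4 + 9 + 16 + 25) = 110.

Σ(L_z)² = 110 ℏ²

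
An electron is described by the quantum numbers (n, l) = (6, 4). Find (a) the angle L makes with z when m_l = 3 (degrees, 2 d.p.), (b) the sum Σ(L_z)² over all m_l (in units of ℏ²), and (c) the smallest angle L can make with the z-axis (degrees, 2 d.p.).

θ(m_l=3) ≈ 47.87°; Σ(L_z)² = 60 ℏ²; θ_min ≈ 26.57°

For m_l = 3: cos θ = 3/√20, θ ≈ 47.87°.
Σ m_l² = 60, so Σ(L_z)² = 60 ℏ².
cos θ_min = 4/√20, so θ_min ≈ 26.57°.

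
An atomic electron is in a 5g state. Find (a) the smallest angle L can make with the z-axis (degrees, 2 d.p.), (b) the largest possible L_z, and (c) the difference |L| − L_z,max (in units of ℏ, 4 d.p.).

For 5g, l = 4.
cos θ_min = 4/√20, so θ_min ≈ 26.57°.
L_z,max = lℏ = 4ℏ.
|L| − L_z,max = (2√5 − 4)ℏ ≈ 0.4721ℏ.

θ_min ≈ 26.57°; L_z,max = 4ℏ; |L|−L_z,max ≈ 0.4721ℏ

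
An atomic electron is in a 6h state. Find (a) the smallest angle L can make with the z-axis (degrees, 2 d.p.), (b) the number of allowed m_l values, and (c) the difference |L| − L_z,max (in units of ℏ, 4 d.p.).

θ_min ≈ 24.09°; 11 values; |L|−L_z,max ≈ 0.4772ℏ

6h means n = 6, l = 5.
cos θ_min = 5/√30, so θ_min ≈ 24.09°.
There are 2l+1 = 11 values of m_l.
|L| − L_z,max = (√30 − 5)ℏ ≈ 0.4772ℏ.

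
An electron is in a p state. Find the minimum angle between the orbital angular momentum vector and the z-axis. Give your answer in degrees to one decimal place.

A p state has l = 1.
|L| = √(l(l+1)) ℏ = √2 ℏ.
The smallest angle corresponds to the largest L_z, i.e. m_l = l = 1, giving L_z = 1ℏ.
cos θ_min = 1/√2, so θ_min ≈ 45.0°.

θ_min ≈ 45.0°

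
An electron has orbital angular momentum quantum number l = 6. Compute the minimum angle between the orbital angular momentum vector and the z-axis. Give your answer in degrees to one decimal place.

|L| = ℏ√(l(l+1)) = √42 ℏ.
The smallest angle corresponds to the largest L_z, i.e. m_l = l = 6, giving L_z = 6ℏ.
cos θ_min = 6/√42, so θ_min ≈ 22.2°.

θ_min ≈ 22.2°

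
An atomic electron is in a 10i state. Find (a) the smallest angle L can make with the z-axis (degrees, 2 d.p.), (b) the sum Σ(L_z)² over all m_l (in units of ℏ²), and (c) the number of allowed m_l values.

The 10i subshell has l = 6.
cos θ_min = 6/√42, so θ_min ≈ 22.21°.
Σ m_l² = 182, so Σ(L_z)² = 182 ℏ².
There are 2l+1 = 13 values of m_l.

θ_min ≈ 22.21°; Σ(L_z)² = 182 ℏ²; 13 values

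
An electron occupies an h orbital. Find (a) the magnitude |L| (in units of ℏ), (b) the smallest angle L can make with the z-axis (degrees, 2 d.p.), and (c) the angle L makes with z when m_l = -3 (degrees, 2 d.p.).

H corresponds to l = 5.
|L| = ℏ√(5·6) = √30 ℏ ≈ 5.477ℏ.
cos θ_min = 5/√30, so θ_min ≈ 24.09°.
For m_l = -3: cos θ = -3/√30, θ ≈ 123.21°.

|L| = √30 ℏ ≈ 5.477ℏ; θ_min ≈ 24.09°; θ(m_l=-3) ≈ 123.21°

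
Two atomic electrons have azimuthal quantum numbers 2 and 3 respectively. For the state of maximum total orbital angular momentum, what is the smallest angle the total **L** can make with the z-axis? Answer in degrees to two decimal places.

L runs from |2 − 3| = 1 to 2 + 3 = 5.
L ∈ {1, 2, 3, 4, 5}.
The maximum is L = 5, with |L_tot| = ℏ√(5·6) = √30 ℏ.
The minimum angle with z is arccos(5/√30) ≈ 24.09°.

θ_min ≈ 24.09°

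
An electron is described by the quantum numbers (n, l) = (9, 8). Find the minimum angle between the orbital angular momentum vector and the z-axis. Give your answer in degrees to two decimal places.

θ_min ≈ 19.47°

|L| = √(l(l+1)) ℏ = 6√2 ℏ.
The smallest angle corresponds to the largest L_z, i.e. m_l = l = 8, giving L_z = 8ℏ.
cos θ_min = 8/√72, so θ_min ≈ 19.47°.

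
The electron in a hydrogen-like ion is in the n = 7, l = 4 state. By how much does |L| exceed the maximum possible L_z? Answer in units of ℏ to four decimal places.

|L| = 2√5 ℏ ≈ 4.4721ℏ, while L_z,max = lℏ = 4ℏ.
The difference is (2√5 − 4)ℏ ≈ 0.4721ℏ.

|L| − L_z,max ≈ 0.4721ℏ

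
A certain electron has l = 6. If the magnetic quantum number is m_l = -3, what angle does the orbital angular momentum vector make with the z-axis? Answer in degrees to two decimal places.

|L|² = l(l+1)ℏ² = 42ℏ², so |L| = √42 ℏ.
L_z = m_l ℏ = −3ℏ.
cos θ = L_z/|L| = -3/√42, so θ ≈ 117.58°.

θ ≈ 117.58°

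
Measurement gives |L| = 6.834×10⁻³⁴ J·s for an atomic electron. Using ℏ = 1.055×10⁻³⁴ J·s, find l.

l = 6

Dividing by ℏ: |L|/ℏ ≈ 6.478.
Set l(l+1) = 41.96; the integer solution is l = 6.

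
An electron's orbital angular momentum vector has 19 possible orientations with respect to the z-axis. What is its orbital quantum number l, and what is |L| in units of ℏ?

Since there are 2l+1 = 19 values of m_l, l = 9.
|L| = ℏ√(l(l+1)) = ℏ√(9·10) = 3√10 ℏ.

l = 9, |L| = 3√10 ℏ ≈ 9.487ℏ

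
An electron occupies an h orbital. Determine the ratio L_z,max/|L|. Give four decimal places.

An h state has l = 5.
|L| = √30 ℏ ≈ 5.4772ℏ, while L_z,max = lℏ = 5ℏ.
L_z,max/|L| = 5/√30 = 0.9129.

L_z,max/|L| = 0.9129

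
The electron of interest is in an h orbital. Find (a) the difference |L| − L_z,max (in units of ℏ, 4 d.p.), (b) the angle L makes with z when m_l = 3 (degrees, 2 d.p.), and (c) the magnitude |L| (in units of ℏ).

|L|−L_z,max ≈ 0.4772ℏ; θ(m_l=3) ≈ 56.79°; |L| = √30 ℏ ≈ 5.477ℏ

For an h orbital, l = 5.
|L| − L_z,max = (√30 − 5)ℏ ≈ 0.4772ℏ.
For m_l = 3: cos θ = 3/√30, θ ≈ 56.79°.
|L| = ℏ√(5·6) = √30 ℏ ≈ 5.477ℏ.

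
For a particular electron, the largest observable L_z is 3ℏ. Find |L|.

L_z,max = lℏ, so l = 3.
Then |L| = ℏ√(3·4) = 2√3 ℏ.

|L| = 2√3 ℏ ≈ 3.464ℏ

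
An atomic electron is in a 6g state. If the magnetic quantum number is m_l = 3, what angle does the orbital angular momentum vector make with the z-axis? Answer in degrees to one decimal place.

θ ≈ 47.9°

6g means n = 6, l = 4.
|L| = ℏ√(l(l+1)) = 2√5 ℏ.
L_z = m_l ℏ = 3ℏ.
cos θ = L_z/|L| = 3/√20, so θ ≈ 47.9°.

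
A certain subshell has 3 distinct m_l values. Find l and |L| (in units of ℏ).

l = 1, |L| = √2 ℏ ≈ 1.414ℏ

Since there are 2l+1 = 3 values of m_l, l = 1.
Then |L| = √(l(l+1)) ℏ = √2 ℏ.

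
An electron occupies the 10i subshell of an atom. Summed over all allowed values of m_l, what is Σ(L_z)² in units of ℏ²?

Σ(L_z)² = 182 ℏ²

The 10i subshell has l = 6.
m_l runs from −6 to 6, i.e. {-6, -5, -4, -3, -2, -1, 0, 1, 2, 3, 4, 5, 6}.
Σ m_l² = l(l+1)(2l+1)/3 = 6·7·13/3 = 182.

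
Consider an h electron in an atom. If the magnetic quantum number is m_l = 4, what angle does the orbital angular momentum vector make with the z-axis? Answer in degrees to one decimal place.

For an h orbital, l = 5.
|L| = ℏ√(l(l+1)) = √30 ℏ.
L_z = m_l ℏ = 4ℏ.
cos θ = L_z/|L| = 4/√30, so θ ≈ 43.1°.

θ ≈ 43.1°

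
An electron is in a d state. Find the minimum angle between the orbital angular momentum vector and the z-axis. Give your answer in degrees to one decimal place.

θ_min ≈ 35.3°

D corresponds to l = 2.
|L|² = l(l+1)ℏ² = 6ℏ², so |L| = √6 ℏ.
The smallest angle corresponds to the largest L_z, i.e. m_l = l = 2, giving L_z = 2ℏ.
cos θ_min = 2/√6, so θ_min ≈ 35.3°.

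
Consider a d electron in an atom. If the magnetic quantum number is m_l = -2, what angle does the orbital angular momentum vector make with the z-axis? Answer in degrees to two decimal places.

θ ≈ 144.74°

The letter d corresponds to l = 2.
|L| = √(l(l+1)) ℏ = √6 ℏ.
L_z = m_l ℏ = −2ℏ.
cos θ = L_z/|L| = -2/√6, so θ ≈ 144.74°.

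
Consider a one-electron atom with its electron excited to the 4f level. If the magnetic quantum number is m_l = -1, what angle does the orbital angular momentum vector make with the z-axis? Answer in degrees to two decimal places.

The 4f level has l = 3.
|L| = ℏ√(l(l+1)) = 2√3 ℏ.
L_z = m_l ℏ = −1ℏ.
cos θ = L_z/|L| = -1/√12, so θ ≈ 106.78°.

θ ≈ 106.78°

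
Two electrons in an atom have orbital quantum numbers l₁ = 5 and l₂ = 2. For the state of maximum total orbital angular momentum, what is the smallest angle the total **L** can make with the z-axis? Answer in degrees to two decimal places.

Angular momentum addition gives L = |l₁ − l₂|, …, l₁ + l₂.
So L can be 3, 4, 5, 6, 7.
The maximum is L = 7, with |L_tot| = ℏ√(7·8) = 2√14 ℏ.
The minimum angle with z is arccos(7/√56) ≈ 20.70°.

θ_min ≈ 20.70°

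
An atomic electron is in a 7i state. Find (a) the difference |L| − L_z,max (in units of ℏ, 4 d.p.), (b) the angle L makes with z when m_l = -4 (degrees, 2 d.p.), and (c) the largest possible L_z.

|L|−L_z,max ≈ 0.4807ℏ; θ(m_l=-4) ≈ 128.11°; L_z,max = 6ℏ

7i means n = 7, l = 6.
|L| − L_z,max = (√42 − 6)ℏ ≈ 0.4807ℏ.
For m_l = -4: cos θ = -4/√42, θ ≈ 128.11°.
L_z,max = lℏ = 6ℏ.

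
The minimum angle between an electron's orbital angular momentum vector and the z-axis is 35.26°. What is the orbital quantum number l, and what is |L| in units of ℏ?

At minimum angle, m_l = l, so cos θ = l/√(l(l+1)); cos²θ = l/(l+1) = 0.6667.
l = cos²θ/sin²θ ≈ 2.
Then |L| = ℏ√(2·3) = √6 ℏ.

l = 2, |L| = √6 ℏ ≈ 2.449ℏ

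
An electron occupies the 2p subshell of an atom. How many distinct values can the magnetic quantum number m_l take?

For 2p, l = 1.
The number of m_l values is 2l + 1 = 2·1 + 1 = 3.

3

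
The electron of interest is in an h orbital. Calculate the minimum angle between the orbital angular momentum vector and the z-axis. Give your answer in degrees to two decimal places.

An h state has l = 5.
|L|² = l(l+1)ℏ² = 30ℏ², so |L| = √30 ℏ.
The smallest angle corresponds to the largest L_z, i.e. m_l = l = 5, giving L_z = 5ℏ.
cos θ_min = 5/√30, so θ_min ≈ 24.09°.

θ_min ≈ 24.09°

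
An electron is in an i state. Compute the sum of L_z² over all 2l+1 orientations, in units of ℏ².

An i state has l = 6.
The allowed m_l values are -6, -5, -4, -3, -2, -1, 0, 1, 2, 3, 4, 5, 6.
Summing m² from −6 to 6: Σ m_l² = 182.

Σ(L_z)² = 182 ℏ²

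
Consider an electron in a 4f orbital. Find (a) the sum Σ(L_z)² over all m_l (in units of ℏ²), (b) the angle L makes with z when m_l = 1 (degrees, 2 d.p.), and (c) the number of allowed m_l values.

Σ(L_z)² = 28 ℏ²; θ(m_l=1) ≈ 73.22°; 7 values

4f means n = 4, l = 3.
Σ m_l² = 28, so Σ(L_z)² = 28 ℏ².
For m_l = 1: cos θ = 1/√12, θ ≈ 73.22°.
There are 2l+1 = 7 values of m_l.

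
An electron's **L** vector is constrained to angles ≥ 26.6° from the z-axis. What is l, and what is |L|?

cos θ_min = l/√(l(l+1)) = √(l/(l+1)), so l/(l+1) = cos²(26.6°) = 0.7995.
Thus l = 0.7995/(1 − 0.7995) ≈ 4.
Then |L| = ℏ√(4·5) = 2√5 ℏ.

l = 4, |L| = 2√5 ℏ ≈ 4.472ℏ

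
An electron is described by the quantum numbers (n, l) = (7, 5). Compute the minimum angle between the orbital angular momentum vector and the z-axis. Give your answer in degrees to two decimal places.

θ_min ≈ 24.09°

|L| = √(l(l+1)) ℏ = √30 ℏ.
The smallest angle corresponds to the largest L_z, i.e. m_l = l = 5, giving L_z = 5ℏ.
cos θ_min = 5/√30, so θ_min ≈ 24.09°.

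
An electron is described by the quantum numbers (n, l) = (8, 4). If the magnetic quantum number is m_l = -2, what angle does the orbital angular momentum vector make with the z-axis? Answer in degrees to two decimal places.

|L| = √(l(l+1)) ℏ = 2√5 ℏ.
L_z = m_l ℏ = −2ℏ.
cos θ = L_z/|L| = -2/√20, so θ ≈ 116.57°.

θ ≈ 116.57°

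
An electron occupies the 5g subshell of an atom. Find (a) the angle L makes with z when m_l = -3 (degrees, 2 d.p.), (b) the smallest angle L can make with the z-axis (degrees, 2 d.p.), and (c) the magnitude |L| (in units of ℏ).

θ(m_l=-3) ≈ 132.13°; θ_min ≈ 26.57°; |L| = 2√5 ℏ ≈ 4.472ℏ

For 5g, l = 4.
For m_l = -3: cos θ = -3/√20, θ ≈ 132.13°.
cos θ_min = 4/√20, so θ_min ≈ 26.57°.
|L| = ℏ√(4·5) = 2√5 ℏ ≈ 4.472ℏ.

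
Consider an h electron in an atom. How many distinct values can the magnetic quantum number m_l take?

11

For an h orbital, l = 5.
The number of m_l values is 2l + 1 = 2·5 + 1 = 11.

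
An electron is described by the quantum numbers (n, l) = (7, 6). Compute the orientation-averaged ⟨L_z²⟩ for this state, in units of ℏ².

⟨L_z²⟩ = 14 ℏ²

m_l ∈ {-6, -5, -4, -3, -2, -1, 0, 1, 2, 3, 4, 5, 6}.
⟨L_z²⟩ = ℏ²·l(l+1)/3 = 14ℏ².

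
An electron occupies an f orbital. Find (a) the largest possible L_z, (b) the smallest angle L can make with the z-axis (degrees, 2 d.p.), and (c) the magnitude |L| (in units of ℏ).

For an f orbital, l = 3.
L_z,max = lℏ = 3ℏ.
cos θ_min = 3/√12, so θ_min ≈ 30.00°.
|L| = ℏ√(3·4) = 2√3 ℏ ≈ 3.464ℏ.

L_z,max = 3ℏ; θ_min ≈ 30.00°; |L| = 2√3 ℏ ≈ 3.464ℏ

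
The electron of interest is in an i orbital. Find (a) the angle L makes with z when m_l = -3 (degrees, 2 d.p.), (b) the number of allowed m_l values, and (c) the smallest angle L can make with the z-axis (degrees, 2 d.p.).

θ(m_l=-3) ≈ 117.58°; 13 values; θ_min ≈ 22.21°

An i state has l = 6.
For m_l = -3: cos θ = -3/√42, θ ≈ 117.58°.
There are 2l+1 = 13 values of m_l.
cos θ_min = 6/√42, so θ_min ≈ 22.21°.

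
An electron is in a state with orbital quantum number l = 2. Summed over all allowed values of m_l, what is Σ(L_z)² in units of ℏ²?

m_l runs from −2 to 2, i.e. {-2, -1, 0, 1, 2}.
Σ m_l² = 2·(1 + 4) = 10.

Σ(L_z)² = 10 ℏ²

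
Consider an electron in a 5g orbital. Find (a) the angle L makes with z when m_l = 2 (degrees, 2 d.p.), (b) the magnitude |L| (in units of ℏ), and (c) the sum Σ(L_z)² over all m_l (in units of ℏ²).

θ(m_l=2) ≈ 63.43°; |L| = 2√5 ℏ ≈ 4.472ℏ; Σ(L_z)² = 60 ℏ²

5g means n = 5, l = 4.
For m_l = 2: cos θ = 2/√20, θ ≈ 63.43°.
|L| = ℏ√(4·5) = 2√5 ℏ ≈ 4.472ℏ.
Σ m_l² = 60, so Σ(L_z)² = 60 ℏ².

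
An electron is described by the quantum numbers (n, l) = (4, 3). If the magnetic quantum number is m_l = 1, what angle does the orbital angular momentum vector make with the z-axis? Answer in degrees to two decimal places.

|L| = √(l(l+1)) ℏ = 2√3 ℏ.
L_z = m_l ℏ = 1ℏ.
cos θ = L_z/|L| = 1/√12, so θ ≈ 73.22°.

θ ≈ 73.22°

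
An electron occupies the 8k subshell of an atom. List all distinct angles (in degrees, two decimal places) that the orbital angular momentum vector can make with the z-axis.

θ ∈ {20.70°, 36.70°, 48.08°, 57.69°, 66.37°, 74.50°, 82.32°, 90.00°, 97.68°, 105.50°, 113.63°, 122.31°, 131.92°, 143.30°, 159.30°}

For 8k, l = 7.
|L| = √(l(l+1)) ℏ = 2√14 ℏ.
cos θ = m_l/√56 for each m_l ∈ {-7, -6, -5, -4, -3, -2, -1, 0, 1, 2, 3, 4, 5, 6, 7}.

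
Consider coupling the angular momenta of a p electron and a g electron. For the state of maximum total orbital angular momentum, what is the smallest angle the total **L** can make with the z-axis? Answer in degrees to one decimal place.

Angular momentum addition gives L = |l₁ − l₂|, …, l₁ + l₂.
Allowed values: L = 3, 4, 5.
The maximum is L = 5, with |L_tot| = ℏ√(5·6) = √30 ℏ.
The minimum angle with z is arccos(5/√30) ≈ 24.1°.

θ_min ≈ 24.1°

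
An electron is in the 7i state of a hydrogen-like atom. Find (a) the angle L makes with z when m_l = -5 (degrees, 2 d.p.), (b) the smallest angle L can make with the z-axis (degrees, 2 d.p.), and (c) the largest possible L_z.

θ(m_l=-5) ≈ 140.49°; θ_min ≈ 22.21°; L_z,max = 6ℏ

The 7i subshell has l = 6.
For m_l = -5: cos θ = -5/√42, θ ≈ 140.49°.
cos θ_min = 6/√42, so θ_min ≈ 22.21°.
L_z,max = lℏ = 6ℏ.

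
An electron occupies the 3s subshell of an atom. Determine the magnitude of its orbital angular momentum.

The 3s subshell has l = 0.
|L| = ℏ√(l(l+1)) = ℏ√0 = 0

|L| = 0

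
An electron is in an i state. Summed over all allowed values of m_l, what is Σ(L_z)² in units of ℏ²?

The letter i corresponds to l = 6.
The allowed m_l values are -6, -5, -4, -3, -2, -1, 0, 1, 2, 3, 4, 5, 6.
Σ m_l² = 2·(1 + 4 + 9 + 16 + 25 + 36) = 182.

Σ(L_z)² = 182 ℏ²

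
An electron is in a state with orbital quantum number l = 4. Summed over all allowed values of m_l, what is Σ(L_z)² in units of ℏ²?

m_l ∈ {-4, -3, -2, -1, 0, 1, 2, 3, 4}.
Σ m_l² = 2·(1 + 4 + 9 + 16) = 60.

Σ(L_z)² = 60 ℏ²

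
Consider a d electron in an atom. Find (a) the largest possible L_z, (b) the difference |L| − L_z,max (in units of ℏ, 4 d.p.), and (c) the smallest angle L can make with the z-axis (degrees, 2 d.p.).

For a d orbital, l = 2.
L_z,max = lℏ = 2ℏ.
|L| − L_z,max = (√6 − 2)ℏ ≈ 0.4495ℏ.
cos θ_min = 2/√6, so θ_min ≈ 35.26°.

L_z,max = 2ℏ; |L|−L_z,max ≈ 0.4495ℏ; θ_min ≈ 35.26°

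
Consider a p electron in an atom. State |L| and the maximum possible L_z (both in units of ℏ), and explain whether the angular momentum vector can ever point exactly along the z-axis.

A p state has l = 1.
|L| = √2 ℏ ≈ 1.4142ℏ, while L_z,max = lℏ = 1ℏ.
Since |L| > L_z,max, the vector can never point exactly along z; the closest it comes is θ_min = arccos(1/√2) ≈ 45.0°.

No: L_z,max = 1ℏ < |L| = √2 ℏ ≈ 1.414ℏ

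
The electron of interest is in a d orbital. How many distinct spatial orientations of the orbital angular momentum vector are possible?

D corresponds to l = 2.
The number of m_l values is 2l + 1 = 2·2 + 1 = 5.

5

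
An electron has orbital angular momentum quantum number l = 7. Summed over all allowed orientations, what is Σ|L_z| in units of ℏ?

m_l runs from −7 to 7, i.e. {-7, -6, -5, -4, -3, -2, -1, 0, 1, 2, 3, 4, 5, 6, 7}.
Σ|m_l| = l(l+1) = 56.

Σ|L_z| = 56 ℏ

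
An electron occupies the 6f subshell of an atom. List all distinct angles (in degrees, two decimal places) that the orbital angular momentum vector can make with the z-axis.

6f means n = 6, l = 3.
|L| = √(l(l+1)) ℏ = 2√3 ℏ.
cos θ = m_l/√12 for each m_l ∈ {-3, -2, -1, 0, 1, 2, 3}.

θ ∈ {30.00°, 54.74°, 73.22°, 90.00°, 106.78°, 125.26°, 150.00°}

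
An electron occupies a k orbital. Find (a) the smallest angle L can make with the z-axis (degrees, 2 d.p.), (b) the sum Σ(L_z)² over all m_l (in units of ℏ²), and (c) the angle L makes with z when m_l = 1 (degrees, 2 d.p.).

For a k orbital, l = 7.
cos θ_min = 7/√56, so θ_min ≈ 20.70°.
Σ m_l² = 280, so Σ(L_z)² = 280 ℏ².
For m_l = 1: cos θ = 1/√56, θ ≈ 82.32°.

θ_min ≈ 20.70°; Σ(L_z)² = 280 ℏ²; θ(m_l=1) ≈ 82.32°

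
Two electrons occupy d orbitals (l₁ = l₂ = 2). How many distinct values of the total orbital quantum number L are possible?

5

By the triangle rule, |l₁ − l₂| ≤ L ≤ l₁ + l₂.
L ∈ {0, 1, 2, 3, 4}.
That is 5 values.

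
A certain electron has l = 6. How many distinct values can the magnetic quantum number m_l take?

13

The number of m_l values is 2l + 1 = 2·6 + 1 = 13.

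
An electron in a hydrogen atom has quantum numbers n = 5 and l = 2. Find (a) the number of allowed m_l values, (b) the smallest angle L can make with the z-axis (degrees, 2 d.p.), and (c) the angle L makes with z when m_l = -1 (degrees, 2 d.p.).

5 values; θ_min ≈ 35.26°; θ(m_l=-1) ≈ 114.09°

There are 2l+1 = 5 values of m_l.
cos θ_min = 2/√6, so θ_min ≈ 35.26°.
For m_l = -1: cos θ = -1/√6, θ ≈ 114.09°.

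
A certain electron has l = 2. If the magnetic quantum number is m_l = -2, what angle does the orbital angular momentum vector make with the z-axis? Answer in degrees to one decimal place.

|L| = √(l(l+1)) ℏ = √6 ℏ.
L_z = m_l ℏ = −2ℏ.
cos θ = L_z/|L| = -2/√6, so θ ≈ 144.7°.

θ ≈ 144.7°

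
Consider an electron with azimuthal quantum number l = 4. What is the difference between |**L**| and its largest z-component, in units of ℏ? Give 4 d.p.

|L| − L_z,max ≈ 0.4721ℏ

|L| = 2√5 ℏ ≈ 4.4721ℏ, while L_z,max = lℏ = 4ℏ.
The difference is (2√5 − 4)ℏ ≈ 0.4721ℏ.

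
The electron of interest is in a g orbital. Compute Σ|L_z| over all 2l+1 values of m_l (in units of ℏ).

G corresponds to l = 4.
The allowed m_l values are -4, -3, -2, -1, 0, 1, 2, 3, 4.
Σ|m_l| = 2(1+2+…+4) = 20.

Σ|L_z| = 20 ℏ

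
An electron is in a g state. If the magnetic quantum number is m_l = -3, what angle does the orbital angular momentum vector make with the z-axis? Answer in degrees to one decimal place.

θ ≈ 132.1°

G corresponds to l = 4.
|L| = ℏ√(l(l+1)) = 2√5 ℏ.
L_z = m_l ℏ = −3ℏ.
cos θ = L_z/|L| = -3/√20, so θ ≈ 132.1°.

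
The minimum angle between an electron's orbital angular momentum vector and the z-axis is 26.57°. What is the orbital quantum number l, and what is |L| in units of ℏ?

l = 4, |L| = 2√5 ℏ ≈ 4.472ℏ

At minimum angle, m_l = l, so cos θ = l/√(l(l+1)); cos²θ = l/(l+1) = 0.7999.
Thus l = 0.7999/(1 − 0.7999) ≈ 4.
Then |L| = ℏ√(4·5) = 2√5 ℏ.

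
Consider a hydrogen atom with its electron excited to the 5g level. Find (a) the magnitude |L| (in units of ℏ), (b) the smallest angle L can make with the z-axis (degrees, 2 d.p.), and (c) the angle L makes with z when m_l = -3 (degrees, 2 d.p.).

The 5g level has l = 4.
|L| = ℏ√(4·5) = 2√5 ℏ ≈ 4.472ℏ.
cos θ_min = 4/√20, so θ_min ≈ 26.57°.
For m_l = -3: cos θ = -3/√20, θ ≈ 132.13°.

|L| = 2√5 ℏ ≈ 4.472ℏ; θ_min ≈ 26.57°; θ(m_l=-3) ≈ 132.13°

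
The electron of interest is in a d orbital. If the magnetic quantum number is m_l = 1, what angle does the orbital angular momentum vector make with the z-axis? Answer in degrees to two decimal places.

A d state has l = 2.
|L| = √(l(l+1)) ℏ = √6 ℏ.
L_z = m_l ℏ = 1ℏ.
cos θ = L_z/|L| = 1/√6, so θ ≈ 65.91°.

θ ≈ 65.91°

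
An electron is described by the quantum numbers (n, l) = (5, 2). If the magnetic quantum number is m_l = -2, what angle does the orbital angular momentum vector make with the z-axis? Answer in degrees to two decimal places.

θ ≈ 144.74°

|L| = √(l(l+1)) ℏ = √6 ℏ.
L_z = m_l ℏ = −2ℏ.
cos θ = L_z/|L| = -2/√6, so θ ≈ 144.74°.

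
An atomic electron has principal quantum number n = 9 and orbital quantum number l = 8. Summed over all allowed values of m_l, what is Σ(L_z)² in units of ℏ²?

m_l runs from −8 to 8, i.e. {-8, -7, -6, -5, -4, -3, -2, -1, 0, 1, 2, 3, 4, 5, 6, 7, 8}.
Σ m_l² = l(l+1)(2l+1)/3 = 8·9·17/3 = 408.

Σ(L_z)² = 408 ℏ²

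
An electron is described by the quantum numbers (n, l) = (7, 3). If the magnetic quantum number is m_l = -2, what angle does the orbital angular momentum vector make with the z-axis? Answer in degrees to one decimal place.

|L|² = l(l+1)ℏ² = 12ℏ², so |L| = 2√3 ℏ.
L_z = m_l ℏ = −2ℏ.
cos θ = L_z/|L| = -2/√12, so θ ≈ 125.3°.

θ ≈ 125.3°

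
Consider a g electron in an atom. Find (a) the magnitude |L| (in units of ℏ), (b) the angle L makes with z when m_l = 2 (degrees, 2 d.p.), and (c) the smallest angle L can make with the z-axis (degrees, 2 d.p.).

The letter g corresponds to l = 4.
|L| = ℏ√(4·5) = 2√5 ℏ ≈ 4.472ℏ.
For m_l = 2: cos θ = 2/√20, θ ≈ 63.43°.
cos θ_min = 4/√20, so θ_min ≈ 26.57°.

|L| = 2√5 ℏ ≈ 4.472ℏ; θ(m_l=2) ≈ 63.43°; θ_min ≈ 26.57°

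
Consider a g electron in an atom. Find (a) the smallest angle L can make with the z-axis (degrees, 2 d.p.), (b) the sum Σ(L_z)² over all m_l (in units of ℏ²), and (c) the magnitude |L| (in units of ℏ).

For a g orbital, l = 4.
cos θ_min = 4/√20, so θ_min ≈ 26.57°.
Σ m_l² = 60, so Σ(L_z)² = 60 ℏ².
|L| = ℏ√(4·5) = 2√5 ℏ ≈ 4.472ℏ.

θ_min ≈ 26.57°; Σ(L_z)² = 60 ℏ²; |L| = 2√5 ℏ ≈ 4.472ℏ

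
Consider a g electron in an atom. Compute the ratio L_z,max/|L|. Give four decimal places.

The letter g corresponds to l = 4.
|L| = 2√5 ℏ ≈ 4.4721ℏ, while L_z,max = lℏ = 4ℏ.
L_z,max/|L| = 4/√20 = 0.8944.

L_z,max/|L| = 0.8944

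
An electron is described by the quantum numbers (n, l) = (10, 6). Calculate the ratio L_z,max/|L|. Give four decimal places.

L_z,max/|L| = 0.9258

|L| = √42 ℏ ≈ 6.4807ℏ, while L_z,max = lℏ = 6ℏ.
L_z,max/|L| = 6/√42 = 0.9258.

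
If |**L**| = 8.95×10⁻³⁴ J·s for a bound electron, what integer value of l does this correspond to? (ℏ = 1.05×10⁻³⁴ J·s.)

l = 8

In units of ℏ, |L| ≈ 8.524.
Set l(l+1) = 72.66; the integer solution is l = 8.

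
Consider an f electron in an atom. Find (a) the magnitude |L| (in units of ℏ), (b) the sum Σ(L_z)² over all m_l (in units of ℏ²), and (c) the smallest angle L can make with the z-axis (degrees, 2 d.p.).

An f state has l = 3.
|L| = ℏ√(3·4) = 2√3 ℏ ≈ 3.464ℏ.
Σ m_l² = 28, so Σ(L_z)² = 28 ℏ².
cos θ_min = 3/√12, so θ_min ≈ 30.00°.

|L| = 2√3 ℏ ≈ 3.464ℏ; Σ(L_z)² = 28 ℏ²; θ_min ≈ 30.00°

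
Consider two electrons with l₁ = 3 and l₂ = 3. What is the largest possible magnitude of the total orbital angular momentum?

|L_tot|_max = √42 ℏ ≈ 6.481ℏ

L runs from |3 − 3| = 0 to 3 + 3 = 6.
So L can be 0, 1, 2, 3, 4, 5, 6.
The largest magnitude corresponds to L = 6: |L_tot| = ℏ√(6·7) = √42 ℏ.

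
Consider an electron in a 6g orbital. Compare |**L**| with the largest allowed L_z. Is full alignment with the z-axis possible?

For 6g, l = 4.
|L| = 2√5 ℏ ≈ 4.4721ℏ, while L_z,max = lℏ = 4ℏ.
Since |L| > L_z,max, the vector can never point exactly along z; the closest it comes is θ_min = arccos(4/√20) ≈ 26.6°.

No: L_z,max = 4ℏ < |L| = 2√5 ℏ ≈ 4.472ℏ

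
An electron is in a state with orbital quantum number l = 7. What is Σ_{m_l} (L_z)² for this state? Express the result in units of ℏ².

m_l ∈ {-7, -6, -5, -4, -3, -2, -1, 0, 1, 2, 3, 4, 5, 6, 7}.
Σ m_l² = l(l+1)(2l+1)/3 = 7·8·15/3 = 280.

Σ(L_z)² = 280 ℏ²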